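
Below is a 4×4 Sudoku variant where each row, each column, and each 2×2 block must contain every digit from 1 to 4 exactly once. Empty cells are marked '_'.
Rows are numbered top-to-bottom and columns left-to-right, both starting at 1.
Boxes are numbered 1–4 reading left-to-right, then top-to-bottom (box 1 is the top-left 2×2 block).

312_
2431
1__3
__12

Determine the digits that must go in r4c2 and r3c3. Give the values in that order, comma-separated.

3,4

For r4c2:
  Row 4 already contains {1, 2}.
  Column 2 already contains {1, 4}.
  Its 2×2 block (box 3) already contains {1}.
  The only value from 1–4 not eliminated is 3, so r4c2 = 3.
For r3c3:
  Row 3 already contains {1, 3}.
  Column 3 already contains {1, 2, 3}.
  Its 2×2 block (box 4) already contains {1, 2, 3}.
  The only value from 1–4 not eliminated is 4, so r3c3 = 4.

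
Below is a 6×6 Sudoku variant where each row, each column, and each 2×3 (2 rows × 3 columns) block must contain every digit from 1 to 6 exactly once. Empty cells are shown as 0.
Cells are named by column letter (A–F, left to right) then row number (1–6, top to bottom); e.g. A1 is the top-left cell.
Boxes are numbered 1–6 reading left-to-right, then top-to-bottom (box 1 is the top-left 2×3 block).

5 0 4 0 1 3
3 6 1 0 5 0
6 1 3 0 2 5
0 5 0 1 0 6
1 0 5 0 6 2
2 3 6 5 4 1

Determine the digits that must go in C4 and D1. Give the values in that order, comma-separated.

For C4:
  Row 4 already contains {1, 5, 6}.
  Column C already contains {1, 3, 4, 5, 6}.
  Its 2×3 block (box 3) already contains {1, 3, 5, 6}.
  The only value from 1–6 not eliminated is 2, so C4 = 2.
For D1:
  Consider where 6 can go in box 2.
  D2 is out (row 2 already has a 6).
  F2 is out (row 2 already has a 6).
  So the only cell in box 2 that can hold 6 is D1.
  So D1 = 6.

2,6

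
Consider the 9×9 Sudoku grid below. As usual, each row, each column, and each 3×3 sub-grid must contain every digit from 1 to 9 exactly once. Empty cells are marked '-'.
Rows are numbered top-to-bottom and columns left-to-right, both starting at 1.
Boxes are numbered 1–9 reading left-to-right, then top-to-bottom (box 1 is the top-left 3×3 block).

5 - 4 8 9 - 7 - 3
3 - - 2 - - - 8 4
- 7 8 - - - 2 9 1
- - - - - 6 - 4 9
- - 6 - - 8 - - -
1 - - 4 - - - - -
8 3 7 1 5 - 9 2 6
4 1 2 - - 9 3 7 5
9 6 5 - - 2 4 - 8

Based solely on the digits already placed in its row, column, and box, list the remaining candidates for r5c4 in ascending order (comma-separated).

Row 5 already contains {6, 8}.
Column 4 already contains {1, 2, 4, 8}.
Its 3×3 block (box 5) already contains {4, 6, 8}.
Removing those from 1–9 leaves {3, 5, 7, 9} as the candidates for r5c4.

3,5,7,9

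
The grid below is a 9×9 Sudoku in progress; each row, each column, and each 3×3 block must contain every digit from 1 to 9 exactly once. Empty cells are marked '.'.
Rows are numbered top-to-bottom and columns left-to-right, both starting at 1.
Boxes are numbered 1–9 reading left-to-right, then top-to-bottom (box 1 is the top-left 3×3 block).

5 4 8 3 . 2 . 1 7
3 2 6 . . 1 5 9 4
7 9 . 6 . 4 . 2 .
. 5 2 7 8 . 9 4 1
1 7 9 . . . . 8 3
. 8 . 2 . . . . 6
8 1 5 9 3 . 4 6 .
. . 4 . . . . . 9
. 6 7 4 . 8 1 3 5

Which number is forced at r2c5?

Row 2 already contains {1, 2, 3, 4, 5, 6, 9}.
Column 5 already contains {3, 8}.
Its 3×3 block (box 2) already contains {1, 2, 3, 4, 6}.
The only value from 1–9 not eliminated is 7, so r2c5 = 7.

7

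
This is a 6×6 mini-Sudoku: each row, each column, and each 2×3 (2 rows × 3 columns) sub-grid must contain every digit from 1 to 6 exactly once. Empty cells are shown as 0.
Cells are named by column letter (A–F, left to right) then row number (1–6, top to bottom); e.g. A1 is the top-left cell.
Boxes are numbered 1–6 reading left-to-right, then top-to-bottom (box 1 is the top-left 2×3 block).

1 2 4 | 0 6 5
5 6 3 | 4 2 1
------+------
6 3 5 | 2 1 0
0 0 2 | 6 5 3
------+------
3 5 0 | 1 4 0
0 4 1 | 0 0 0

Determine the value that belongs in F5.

2

Cell F5 itself could take any of {2, 6} by direct elimination.
Consider where 2 can go in row 5.
C5 is out (column C already has a 2).
So the only cell in row 5 that can hold 2 is F5.
Therefore F5 = 2.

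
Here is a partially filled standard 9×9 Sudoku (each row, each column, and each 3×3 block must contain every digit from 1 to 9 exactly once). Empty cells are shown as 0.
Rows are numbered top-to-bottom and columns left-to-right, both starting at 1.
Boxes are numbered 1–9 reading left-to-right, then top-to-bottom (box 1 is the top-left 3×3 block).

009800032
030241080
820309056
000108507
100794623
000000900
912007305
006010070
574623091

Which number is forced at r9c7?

Row 9 already contains {1, 2, 3, 4, 5, 6, 7, 9}.
Column 7 already contains {3, 5, 6, 9}.
Its 3×3 block (box 9) already contains {1, 3, 5, 7, 9}.
The only value from 1–9 not eliminated is 8, so r9c7 = 8.

8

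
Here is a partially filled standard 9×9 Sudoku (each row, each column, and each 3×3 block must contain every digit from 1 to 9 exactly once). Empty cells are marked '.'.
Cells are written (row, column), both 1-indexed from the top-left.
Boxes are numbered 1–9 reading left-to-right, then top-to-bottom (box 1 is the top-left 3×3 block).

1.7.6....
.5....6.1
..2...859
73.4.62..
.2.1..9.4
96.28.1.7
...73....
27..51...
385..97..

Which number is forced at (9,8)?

1

Cell (9,8) itself could take any of {1, 2, 4, 6} by direct elimination.
Consider where 1 can go in row 9.
(9,4) is out (column 4 already has a 1).
(9,5) is out (box 8 already has a 1).
(9,9) is out (column 9 already has a 1).
So the only cell in row 9 that can hold 1 is (9,8).
Therefore (9,8) = 1.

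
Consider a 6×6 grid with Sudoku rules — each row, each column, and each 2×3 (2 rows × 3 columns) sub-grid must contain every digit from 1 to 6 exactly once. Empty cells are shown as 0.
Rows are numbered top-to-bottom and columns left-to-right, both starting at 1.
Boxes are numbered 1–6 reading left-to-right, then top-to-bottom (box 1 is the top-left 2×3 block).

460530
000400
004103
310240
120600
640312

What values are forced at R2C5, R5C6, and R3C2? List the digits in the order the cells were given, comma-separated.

For R2C5:
  Consider where 2 can go in column 5.
  R3C5 is out (box 4 already has a 2).
  R5C5 is out (row 5 already has a 2).
  So the only cell in column 5 that can hold 2 is R2C5.
  So R2C5 = 2.
For R5C6:
  Consider where 4 can go in row 5.
  R5C3 is out (column 3 already has a 4).
  R5C5 is out (column 5 already has a 4).
  So the only cell in row 5 that can hold 4 is R5C6.
  So R5C6 = 4.
For R3C2:
  Row 3 already contains {1, 3, 4}.
  Column 2 already contains {1, 2, 4, 6}.
  Its 2×3 block (box 3) already contains {1, 3, 4}.
  The only value from 1–6 not eliminated is 5, so R3C2 = 5.

2,4,5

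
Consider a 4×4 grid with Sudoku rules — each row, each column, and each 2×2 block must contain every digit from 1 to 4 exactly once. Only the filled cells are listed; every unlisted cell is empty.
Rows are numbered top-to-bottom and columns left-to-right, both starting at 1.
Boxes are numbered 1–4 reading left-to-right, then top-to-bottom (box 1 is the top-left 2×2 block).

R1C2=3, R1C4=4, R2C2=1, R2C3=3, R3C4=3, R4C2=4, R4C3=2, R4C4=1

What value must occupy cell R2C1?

Cell R2C1 itself could take any of {2, 4} by direct elimination.
Consider where 4 can go in column 1.
R1C1 is out (row 1 already has a 4).
R3C1 is out (box 3 already has a 4).
R4C1 is out (row 4 already has a 4).
So the only cell in column 1 that can hold 4 is R2C1.
Therefore R2C1 = 4.

4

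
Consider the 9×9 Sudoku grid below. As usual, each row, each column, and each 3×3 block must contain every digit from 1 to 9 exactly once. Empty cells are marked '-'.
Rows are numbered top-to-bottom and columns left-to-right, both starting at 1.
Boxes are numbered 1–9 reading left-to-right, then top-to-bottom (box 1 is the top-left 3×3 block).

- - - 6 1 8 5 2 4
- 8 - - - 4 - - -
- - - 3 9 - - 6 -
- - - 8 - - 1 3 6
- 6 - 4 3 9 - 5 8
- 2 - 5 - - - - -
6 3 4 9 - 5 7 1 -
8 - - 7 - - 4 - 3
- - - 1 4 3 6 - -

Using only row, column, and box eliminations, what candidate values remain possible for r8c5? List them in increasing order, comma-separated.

Row 8 already contains {3, 4, 7, 8}.
Column 5 already contains {1, 3, 4, 9}.
Its 3×3 block (box 8) already contains {1, 3, 4, 5, 7, 9}.
Removing those from 1–9 leaves {2, 6} as the candidates for r8c5.

2,6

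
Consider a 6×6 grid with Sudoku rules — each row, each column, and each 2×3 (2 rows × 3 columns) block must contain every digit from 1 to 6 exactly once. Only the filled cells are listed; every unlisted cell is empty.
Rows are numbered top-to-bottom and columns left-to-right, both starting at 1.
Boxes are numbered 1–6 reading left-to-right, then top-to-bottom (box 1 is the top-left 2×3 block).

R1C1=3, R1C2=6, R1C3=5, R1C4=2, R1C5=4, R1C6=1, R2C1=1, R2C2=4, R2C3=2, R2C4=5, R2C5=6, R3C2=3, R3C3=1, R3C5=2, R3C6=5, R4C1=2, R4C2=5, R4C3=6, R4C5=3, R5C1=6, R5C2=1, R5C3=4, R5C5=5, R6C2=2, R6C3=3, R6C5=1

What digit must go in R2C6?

Row 2 already contains {1, 2, 4, 5, 6}.
Column 6 already contains {1, 5}.
Its 2×3 block (box 2) already contains {1, 2, 4, 5, 6}.
The only value from 1–6 not eliminated is 3, so R2C6 = 3.

3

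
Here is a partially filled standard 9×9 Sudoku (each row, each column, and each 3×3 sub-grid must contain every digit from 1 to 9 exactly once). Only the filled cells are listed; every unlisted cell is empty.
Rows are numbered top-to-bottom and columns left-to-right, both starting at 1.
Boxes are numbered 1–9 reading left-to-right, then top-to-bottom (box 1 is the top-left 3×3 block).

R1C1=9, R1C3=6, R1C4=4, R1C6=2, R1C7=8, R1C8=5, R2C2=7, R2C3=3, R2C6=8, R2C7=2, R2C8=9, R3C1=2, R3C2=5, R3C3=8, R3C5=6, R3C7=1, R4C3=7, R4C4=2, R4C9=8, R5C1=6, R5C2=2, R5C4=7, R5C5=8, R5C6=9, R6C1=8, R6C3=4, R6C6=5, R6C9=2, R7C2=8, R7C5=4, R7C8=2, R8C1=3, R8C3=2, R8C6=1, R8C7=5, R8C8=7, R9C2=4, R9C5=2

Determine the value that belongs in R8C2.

Cell R8C2 itself could take any of {6, 9} by direct elimination.
Consider where 6 can go in column 2.
R1C2 is out (row 1 already has a 6).
R4C2 is out (box 4 already has a 6).
R6C2 is out (box 4 already has a 6).
So the only cell in column 2 that can hold 6 is R8C2.
Therefore R8C2 = 6.

6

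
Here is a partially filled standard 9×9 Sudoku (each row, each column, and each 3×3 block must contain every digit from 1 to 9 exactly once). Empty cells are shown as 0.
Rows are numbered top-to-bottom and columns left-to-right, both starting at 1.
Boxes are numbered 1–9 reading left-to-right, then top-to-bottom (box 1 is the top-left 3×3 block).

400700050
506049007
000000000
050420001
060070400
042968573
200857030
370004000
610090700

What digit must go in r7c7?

1

Cell r7c7 itself could take any of {1, 6, 9} by direct elimination.
Consider where 1 can go in row 7.
r7c2 is out (column 2 already has a 1).
r7c3 is out (box 7 already has a 1).
r7c9 is out (column 9 already has a 1).
So the only cell in row 7 that can hold 1 is r7c7.
Therefore r7c7 = 1.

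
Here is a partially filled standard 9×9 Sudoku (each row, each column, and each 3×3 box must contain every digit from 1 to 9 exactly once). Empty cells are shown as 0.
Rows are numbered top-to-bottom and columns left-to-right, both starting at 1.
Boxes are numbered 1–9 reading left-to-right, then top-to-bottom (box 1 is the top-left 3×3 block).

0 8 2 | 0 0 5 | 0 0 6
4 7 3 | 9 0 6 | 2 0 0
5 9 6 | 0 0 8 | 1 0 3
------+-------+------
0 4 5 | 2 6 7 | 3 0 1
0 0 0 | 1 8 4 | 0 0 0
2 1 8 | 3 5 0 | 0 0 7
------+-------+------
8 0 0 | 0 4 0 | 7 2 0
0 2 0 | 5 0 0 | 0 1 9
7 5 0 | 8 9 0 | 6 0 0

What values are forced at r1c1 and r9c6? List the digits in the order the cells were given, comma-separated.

1,2

For r1c1:
  Row 1 already contains {2, 5, 6, 8}.
  Column 1 already contains {2, 4, 5, 7, 8}.
  Its 3×3 block (box 1) already contains {2, 3, 4, 5, 6, 7, 8, 9}.
  The only value from 1–9 not eliminated is 1, so r1c1 = 1.
For r9c6:
  Consider where 2 can go in row 9.
  r9c3 is out (column 3 already has a 2).
  r9c8 is out (column 8 already has a 2).
  r9c9 is out (box 9 already has a 2).
  So the only cell in row 9 that can hold 2 is r9c6.
  So r9c6 = 2.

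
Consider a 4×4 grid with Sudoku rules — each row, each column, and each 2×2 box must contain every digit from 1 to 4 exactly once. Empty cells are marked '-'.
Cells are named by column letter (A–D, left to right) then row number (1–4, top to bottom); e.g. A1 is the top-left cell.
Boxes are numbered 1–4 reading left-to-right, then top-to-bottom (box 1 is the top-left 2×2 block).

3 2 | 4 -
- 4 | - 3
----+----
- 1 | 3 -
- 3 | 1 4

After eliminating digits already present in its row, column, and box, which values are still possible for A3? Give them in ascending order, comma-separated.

2,4

Row 3 already contains {1, 3}.
Column A already contains {3}.
Its 2×2 block (box 3) already contains {1, 3}.
Removing those from 1–4 leaves {2, 4} as the candidates for A3.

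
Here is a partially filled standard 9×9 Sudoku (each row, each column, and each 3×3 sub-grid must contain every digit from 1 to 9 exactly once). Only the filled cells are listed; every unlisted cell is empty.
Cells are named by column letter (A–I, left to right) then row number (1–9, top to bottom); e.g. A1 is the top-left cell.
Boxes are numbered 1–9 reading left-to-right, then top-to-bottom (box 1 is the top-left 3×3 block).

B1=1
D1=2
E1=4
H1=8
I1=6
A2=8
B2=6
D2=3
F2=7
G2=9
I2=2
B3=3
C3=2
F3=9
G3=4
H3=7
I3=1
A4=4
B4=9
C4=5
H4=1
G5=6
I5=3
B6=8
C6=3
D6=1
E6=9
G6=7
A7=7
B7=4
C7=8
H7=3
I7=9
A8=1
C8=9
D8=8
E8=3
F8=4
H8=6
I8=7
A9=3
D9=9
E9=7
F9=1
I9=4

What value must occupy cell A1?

9

Cell A1 itself could take any of {5, 9} by direct elimination.
Consider where 9 can go in row 1.
C1 is out (column C already has a 9).
F1 is out (column F already has a 9).
G1 is out (column G already has a 9).
So the only cell in row 1 that can hold 9 is A1.
Therefore A1 = 9.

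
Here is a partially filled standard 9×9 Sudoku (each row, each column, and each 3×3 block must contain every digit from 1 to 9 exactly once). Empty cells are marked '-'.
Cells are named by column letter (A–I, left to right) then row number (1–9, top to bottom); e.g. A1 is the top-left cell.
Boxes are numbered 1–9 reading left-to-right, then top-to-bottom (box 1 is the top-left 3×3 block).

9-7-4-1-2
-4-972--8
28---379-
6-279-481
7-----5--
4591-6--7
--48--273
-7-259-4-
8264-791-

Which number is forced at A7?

Cell A7 itself could take any of {1, 5} by direct elimination.
Consider where 5 can go in row 7.
B7 is out (column B already has a 5).
E7 is out (column E already has a 5).
F7 is out (box 8 already has a 5).
So the only cell in row 7 that can hold 5 is A7.
Therefore A7 = 5.

5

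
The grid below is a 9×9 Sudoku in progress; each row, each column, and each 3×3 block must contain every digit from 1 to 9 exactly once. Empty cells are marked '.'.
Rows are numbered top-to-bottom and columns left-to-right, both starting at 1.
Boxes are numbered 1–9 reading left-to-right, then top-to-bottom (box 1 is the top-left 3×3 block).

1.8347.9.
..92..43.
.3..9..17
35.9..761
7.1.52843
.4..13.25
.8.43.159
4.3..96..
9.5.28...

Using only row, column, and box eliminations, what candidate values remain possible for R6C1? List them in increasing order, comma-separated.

Row 6 already contains {1, 2, 3, 4, 5}.
Column 1 already contains {1, 3, 4, 7, 9}.
Its 3×3 block (box 4) already contains {1, 3, 4, 5, 7}.
Removing those from 1–9 leaves {6, 8} as the candidates for R6C1.

6,8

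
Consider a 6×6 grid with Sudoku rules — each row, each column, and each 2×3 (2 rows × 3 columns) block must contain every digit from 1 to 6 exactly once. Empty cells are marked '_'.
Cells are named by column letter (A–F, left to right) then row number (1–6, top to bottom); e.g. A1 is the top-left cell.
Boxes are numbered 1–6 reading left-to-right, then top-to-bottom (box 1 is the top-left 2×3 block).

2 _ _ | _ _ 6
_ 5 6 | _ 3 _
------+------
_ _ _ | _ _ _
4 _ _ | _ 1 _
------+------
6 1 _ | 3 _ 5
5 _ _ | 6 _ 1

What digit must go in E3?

Cell E3 itself could take any of {2, 4, 5, 6} by direct elimination.
Consider where 6 can go in box 4.
D3 is out (column D already has a 6).
F3 is out (column F already has a 6).
D4 is out (column D already has a 6).
F4 is out (column F already has a 6).
So the only cell in box 4 that can hold 6 is E3.
Therefore E3 = 6.

6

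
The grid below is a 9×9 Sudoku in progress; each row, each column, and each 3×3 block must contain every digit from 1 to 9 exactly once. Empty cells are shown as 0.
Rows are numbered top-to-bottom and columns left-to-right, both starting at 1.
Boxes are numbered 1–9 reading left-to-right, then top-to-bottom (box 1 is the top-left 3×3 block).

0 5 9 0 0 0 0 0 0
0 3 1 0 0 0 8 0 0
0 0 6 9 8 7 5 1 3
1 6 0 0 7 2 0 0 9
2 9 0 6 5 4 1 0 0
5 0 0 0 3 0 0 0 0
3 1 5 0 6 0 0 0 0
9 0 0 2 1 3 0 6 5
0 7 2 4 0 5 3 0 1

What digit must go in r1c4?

3

Cell r1c4 itself could take any of {1, 3} by direct elimination.
Consider where 3 can go in column 4.
r2c4 is out (row 2 already has a 3).
r4c4 is out (box 5 already has a 3).
r6c4 is out (row 6 already has a 3).
r7c4 is out (row 7 already has a 3).
So the only cell in column 4 that can hold 3 is r1c4.
Therefore r1c4 = 3.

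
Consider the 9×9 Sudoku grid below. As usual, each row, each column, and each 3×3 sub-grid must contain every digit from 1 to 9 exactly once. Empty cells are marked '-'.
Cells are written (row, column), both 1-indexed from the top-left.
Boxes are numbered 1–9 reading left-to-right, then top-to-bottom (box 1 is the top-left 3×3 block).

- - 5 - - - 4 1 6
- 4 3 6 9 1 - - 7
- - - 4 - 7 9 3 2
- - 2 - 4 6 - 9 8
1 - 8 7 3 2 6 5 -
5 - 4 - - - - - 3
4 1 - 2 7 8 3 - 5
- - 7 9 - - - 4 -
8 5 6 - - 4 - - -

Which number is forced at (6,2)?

Cell (6,2) itself could take any of {6, 7, 9} by direct elimination.
Consider where 6 can go in row 6.
(6,4) is out (column 4 already has a 6).
(6,5) is out (box 5 already has a 6).
(6,6) is out (column 6 already has a 6).
(6,7) is out (column 7 already has a 6).
(6,8) is out (box 6 already has a 6).
So the only cell in row 6 that can hold 6 is (6,2).
Therefore (6,2) = 6.

6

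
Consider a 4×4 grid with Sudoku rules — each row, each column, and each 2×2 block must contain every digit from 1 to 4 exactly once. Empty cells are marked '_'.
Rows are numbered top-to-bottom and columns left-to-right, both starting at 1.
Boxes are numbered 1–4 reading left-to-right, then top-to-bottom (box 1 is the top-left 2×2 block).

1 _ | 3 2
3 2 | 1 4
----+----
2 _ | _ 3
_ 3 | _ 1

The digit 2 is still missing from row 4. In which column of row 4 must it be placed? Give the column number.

Consider where 2 can go in row 4.
r4c1 is out (column 1 already has a 2).
So the only cell in row 4 that can hold 2 is r4c3.
That is column 3.

3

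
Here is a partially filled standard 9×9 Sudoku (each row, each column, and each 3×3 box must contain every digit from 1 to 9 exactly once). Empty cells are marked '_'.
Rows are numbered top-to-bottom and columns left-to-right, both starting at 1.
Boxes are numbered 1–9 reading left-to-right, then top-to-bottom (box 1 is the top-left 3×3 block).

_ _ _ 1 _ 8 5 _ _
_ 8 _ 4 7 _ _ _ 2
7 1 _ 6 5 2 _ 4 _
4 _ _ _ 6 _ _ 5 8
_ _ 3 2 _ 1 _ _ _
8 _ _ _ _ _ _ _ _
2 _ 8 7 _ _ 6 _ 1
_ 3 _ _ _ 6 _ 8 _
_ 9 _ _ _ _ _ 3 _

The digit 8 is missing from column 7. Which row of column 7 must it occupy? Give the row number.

3

Consider where 8 can go in column 7.
R2C7 is out (row 2 already has a 8). R4C7 is out (row 4 already has a 8). R5C7 is out (box 6 already has a 8). R6C7 is out (row 6 already has a 8). The remaining empty cells in column 7 are similarly blocked.
So the only cell in column 7 that can hold 8 is R3C7.
That is row 3.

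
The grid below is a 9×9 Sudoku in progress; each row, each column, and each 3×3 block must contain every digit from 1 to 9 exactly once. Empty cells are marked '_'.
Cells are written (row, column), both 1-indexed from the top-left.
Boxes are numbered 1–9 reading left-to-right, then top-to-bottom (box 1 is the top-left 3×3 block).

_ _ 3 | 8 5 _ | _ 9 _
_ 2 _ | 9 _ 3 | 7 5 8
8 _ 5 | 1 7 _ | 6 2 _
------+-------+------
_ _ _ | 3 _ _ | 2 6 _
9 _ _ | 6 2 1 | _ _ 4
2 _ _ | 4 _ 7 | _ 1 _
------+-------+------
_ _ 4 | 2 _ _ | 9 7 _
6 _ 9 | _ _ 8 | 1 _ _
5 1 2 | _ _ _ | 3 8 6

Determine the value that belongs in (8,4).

Cell (8,4) itself could take any of {5, 7} by direct elimination.
Consider where 5 can go in column 4.
(9,4) is out (row 9 already has a 5).
So the only cell in column 4 that can hold 5 is (8,4).
Therefore (8,4) = 5.

5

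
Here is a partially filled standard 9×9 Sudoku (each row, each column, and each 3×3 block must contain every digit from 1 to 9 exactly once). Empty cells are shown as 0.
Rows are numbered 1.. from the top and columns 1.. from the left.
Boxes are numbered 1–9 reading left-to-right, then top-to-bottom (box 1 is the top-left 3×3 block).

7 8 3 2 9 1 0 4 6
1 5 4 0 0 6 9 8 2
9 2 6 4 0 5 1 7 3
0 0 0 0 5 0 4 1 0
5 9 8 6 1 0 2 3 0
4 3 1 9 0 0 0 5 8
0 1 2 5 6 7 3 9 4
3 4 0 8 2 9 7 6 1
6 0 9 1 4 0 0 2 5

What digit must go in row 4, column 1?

2

Row 4 already contains {1, 4, 5}.
Column 1 already contains {1, 3, 4, 5, 6, 7, 9}.
Its 3×3 block (box 4) already contains {1, 3, 4, 5, 8, 9}.
The only value from 1–9 not eliminated is 2, so row 4, column 1 = 2.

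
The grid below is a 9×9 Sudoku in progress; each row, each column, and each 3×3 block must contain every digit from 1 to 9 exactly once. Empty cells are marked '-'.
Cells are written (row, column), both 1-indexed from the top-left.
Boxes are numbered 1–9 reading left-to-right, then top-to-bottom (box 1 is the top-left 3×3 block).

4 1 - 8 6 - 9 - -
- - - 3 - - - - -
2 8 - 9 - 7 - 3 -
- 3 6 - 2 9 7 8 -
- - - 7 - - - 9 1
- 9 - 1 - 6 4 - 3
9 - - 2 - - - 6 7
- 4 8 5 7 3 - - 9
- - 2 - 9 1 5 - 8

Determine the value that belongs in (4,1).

1

Cell (4,1) itself could take any of {1, 5} by direct elimination.
Consider where 1 can go in box 4.
(5,1) is out (row 5 already has a 1).
(5,2) is out (row 5 already has a 1).
(5,3) is out (row 5 already has a 1).
(6,1) is out (row 6 already has a 1).
(6,3) is out (row 6 already has a 1).
So the only cell in box 4 that can hold 1 is (4,1).
Therefore (4,1) = 1.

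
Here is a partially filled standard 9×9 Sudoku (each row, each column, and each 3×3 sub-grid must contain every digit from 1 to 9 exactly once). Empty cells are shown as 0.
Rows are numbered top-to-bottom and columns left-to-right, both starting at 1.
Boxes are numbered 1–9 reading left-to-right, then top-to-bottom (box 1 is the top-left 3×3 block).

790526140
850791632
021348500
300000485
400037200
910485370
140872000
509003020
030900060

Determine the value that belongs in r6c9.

Row 6 already contains {1, 3, 4, 5, 7, 8, 9}.
Column 9 already contains {2, 5}.
Its 3×3 block (box 6) already contains {2, 3, 4, 5, 7, 8}.
The only value from 1–9 not eliminated is 6, so r6c9 = 6.

6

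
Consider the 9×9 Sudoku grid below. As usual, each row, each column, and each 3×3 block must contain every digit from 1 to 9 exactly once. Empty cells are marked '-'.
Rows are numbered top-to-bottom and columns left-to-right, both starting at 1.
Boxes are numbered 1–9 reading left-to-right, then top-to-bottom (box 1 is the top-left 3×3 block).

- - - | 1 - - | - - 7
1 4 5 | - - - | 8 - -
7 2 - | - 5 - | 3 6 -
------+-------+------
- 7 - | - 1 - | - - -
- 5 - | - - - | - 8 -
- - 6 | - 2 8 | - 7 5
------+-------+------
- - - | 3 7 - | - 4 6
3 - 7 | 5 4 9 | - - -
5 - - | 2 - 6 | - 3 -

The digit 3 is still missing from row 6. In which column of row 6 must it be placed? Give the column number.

2

Consider where 3 can go in row 6.
r6c1 is out (column 1 already has a 3).
r6c4 is out (column 4 already has a 3).
r6c7 is out (column 7 already has a 3).
So the only cell in row 6 that can hold 3 is r6c2.
That is column 2.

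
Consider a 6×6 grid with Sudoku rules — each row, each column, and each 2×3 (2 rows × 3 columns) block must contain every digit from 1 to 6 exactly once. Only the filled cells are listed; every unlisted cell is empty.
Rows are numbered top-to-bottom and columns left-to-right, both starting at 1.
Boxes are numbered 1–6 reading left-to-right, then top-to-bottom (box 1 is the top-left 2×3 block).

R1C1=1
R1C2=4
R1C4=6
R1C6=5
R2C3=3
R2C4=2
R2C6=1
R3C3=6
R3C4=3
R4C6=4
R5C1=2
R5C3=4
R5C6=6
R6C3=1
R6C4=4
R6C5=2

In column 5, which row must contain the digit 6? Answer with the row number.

Consider where 6 can go in column 5.
R1C5 is out (row 1 already has a 6).
R2C5 is out (box 2 already has a 6).
R3C5 is out (row 3 already has a 6).
R5C5 is out (row 5 already has a 6).
So the only cell in column 5 that can hold 6 is R4C5.
That is row 4.

4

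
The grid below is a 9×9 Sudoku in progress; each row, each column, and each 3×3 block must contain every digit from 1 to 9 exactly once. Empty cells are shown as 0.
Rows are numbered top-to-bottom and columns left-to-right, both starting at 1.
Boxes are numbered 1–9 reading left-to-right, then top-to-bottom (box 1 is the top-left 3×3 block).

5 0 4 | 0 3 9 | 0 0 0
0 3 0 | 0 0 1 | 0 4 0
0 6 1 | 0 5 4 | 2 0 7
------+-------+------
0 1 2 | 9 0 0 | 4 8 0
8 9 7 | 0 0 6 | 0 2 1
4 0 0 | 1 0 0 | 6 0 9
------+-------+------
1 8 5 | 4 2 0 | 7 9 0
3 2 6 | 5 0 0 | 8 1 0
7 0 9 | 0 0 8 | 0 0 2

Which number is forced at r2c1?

Cell r2c1 itself could take any of {2, 9} by direct elimination.
Consider where 2 can go in box 1.
r1c2 is out (column 2 already has a 2).
r2c3 is out (column 3 already has a 2).
r3c1 is out (row 3 already has a 2).
So the only cell in box 1 that can hold 2 is r2c1.
Therefore r2c1 = 2.

2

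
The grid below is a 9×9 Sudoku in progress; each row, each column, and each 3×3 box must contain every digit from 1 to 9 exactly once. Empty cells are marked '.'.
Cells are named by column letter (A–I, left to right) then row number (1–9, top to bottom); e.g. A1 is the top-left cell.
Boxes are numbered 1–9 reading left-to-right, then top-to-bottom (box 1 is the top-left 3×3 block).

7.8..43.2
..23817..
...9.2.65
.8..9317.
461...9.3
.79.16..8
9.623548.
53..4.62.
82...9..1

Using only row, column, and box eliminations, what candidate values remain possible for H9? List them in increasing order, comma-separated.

3,5

Row 9 already contains {1, 2, 8, 9}.
Column H already contains {2, 6, 7, 8}.
Its 3×3 block (box 9) already contains {1, 2, 4, 6, 8}.
Removing those from 1–9 leaves {3, 5} as the candidates for H9.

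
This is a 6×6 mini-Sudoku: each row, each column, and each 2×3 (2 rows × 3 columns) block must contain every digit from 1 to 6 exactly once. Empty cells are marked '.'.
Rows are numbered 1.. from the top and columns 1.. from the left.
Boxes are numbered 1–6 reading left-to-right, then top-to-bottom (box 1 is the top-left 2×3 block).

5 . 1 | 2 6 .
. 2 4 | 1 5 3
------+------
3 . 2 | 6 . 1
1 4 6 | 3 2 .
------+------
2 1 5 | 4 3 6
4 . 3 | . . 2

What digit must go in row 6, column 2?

Row 6 already contains {2, 3, 4}.
Column 2 already contains {1, 2, 4}.
Its 2×3 block (box 5) already contains {1, 2, 3, 4, 5}.
The only value from 1–6 not eliminated is 6, so row 6, column 2 = 6.

6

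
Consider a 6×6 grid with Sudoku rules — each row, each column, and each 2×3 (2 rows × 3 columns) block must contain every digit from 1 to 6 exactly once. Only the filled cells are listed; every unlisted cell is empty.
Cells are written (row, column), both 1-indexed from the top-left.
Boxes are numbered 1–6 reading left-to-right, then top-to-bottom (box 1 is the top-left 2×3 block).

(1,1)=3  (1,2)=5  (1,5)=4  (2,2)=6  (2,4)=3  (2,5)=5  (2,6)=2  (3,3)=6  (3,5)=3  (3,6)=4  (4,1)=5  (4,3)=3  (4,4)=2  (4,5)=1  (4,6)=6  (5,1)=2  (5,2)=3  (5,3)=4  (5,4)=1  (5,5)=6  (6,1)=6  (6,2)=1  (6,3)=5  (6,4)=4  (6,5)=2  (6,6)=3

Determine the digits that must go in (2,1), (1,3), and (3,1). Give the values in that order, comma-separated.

4,2,1

For (2,1):
  Consider where 4 can go in box 1.
  (1,3) is out (row 1 already has a 4).
  (2,3) is out (column 3 already has a 4).
  So the only cell in box 1 that can hold 4 is (2,1).
  So (2,1) = 4.
For (1,3):
  Consider where 2 can go in column 3.
  (2,3) is out (row 2 already has a 2).
  So the only cell in column 3 that can hold 2 is (1,3).
  So (1,3) = 2.
For (3,1):
  Row 3 already contains {3, 4, 6}.
  Column 1 already contains {2, 3, 5, 6}.
  Its 2×3 block (box 3) already contains {3, 5, 6}.
  The only value from 1–6 not eliminated is 1, so (3,1) = 1.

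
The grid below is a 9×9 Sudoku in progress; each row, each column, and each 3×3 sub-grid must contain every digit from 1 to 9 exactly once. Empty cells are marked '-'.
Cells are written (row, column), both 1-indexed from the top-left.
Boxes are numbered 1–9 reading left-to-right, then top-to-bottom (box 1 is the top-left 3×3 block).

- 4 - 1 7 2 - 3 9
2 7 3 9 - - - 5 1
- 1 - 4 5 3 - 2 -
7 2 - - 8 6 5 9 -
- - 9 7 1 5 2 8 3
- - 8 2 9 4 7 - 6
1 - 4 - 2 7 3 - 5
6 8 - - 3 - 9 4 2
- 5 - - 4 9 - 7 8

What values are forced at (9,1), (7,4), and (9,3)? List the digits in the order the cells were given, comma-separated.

3,8,2

For (9,1):
  Row 9 already contains {4, 5, 7, 8, 9}.
  Column 1 already contains {1, 2, 6, 7}.
  Its 3×3 block (box 7) already contains {1, 4, 5, 6, 8}.
  The only value from 1–9 not eliminated is 3, so (9,1) = 3.
For (7,4):
  Consider where 8 can go in box 8.
  (8,4) is out (row 8 already has a 8).
  (8,6) is out (row 8 already has a 8).
  (9,4) is out (row 9 already has a 8).
  So the only cell in box 8 that can hold 8 is (7,4).
  So (7,4) = 8.
For (9,3):
  Row 9 already contains {4, 5, 7, 8, 9}.
  Column 3 already contains {3, 4, 8, 9}.
  Its 3×3 block (box 7) already contains {1, 4, 5, 6, 8}.
  The only value from 1–9 not eliminated is 2, so (9,3) = 2.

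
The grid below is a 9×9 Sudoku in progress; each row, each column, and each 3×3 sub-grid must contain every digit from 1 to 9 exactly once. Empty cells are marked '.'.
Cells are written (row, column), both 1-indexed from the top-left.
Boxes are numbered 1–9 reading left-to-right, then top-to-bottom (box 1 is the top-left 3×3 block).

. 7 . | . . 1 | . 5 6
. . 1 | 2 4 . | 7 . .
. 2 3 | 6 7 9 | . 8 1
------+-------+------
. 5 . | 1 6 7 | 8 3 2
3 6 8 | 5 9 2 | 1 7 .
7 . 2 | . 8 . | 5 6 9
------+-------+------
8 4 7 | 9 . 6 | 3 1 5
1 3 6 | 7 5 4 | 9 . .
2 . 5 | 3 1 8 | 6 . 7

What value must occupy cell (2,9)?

Row 2 already contains {1, 2, 4, 7}.
Column 9 already contains {1, 2, 5, 6, 7, 9}.
Its 3×3 block (box 3) already contains {1, 5, 6, 7, 8}.
The only value from 1–9 not eliminated is 3, so (2,9) = 3.

3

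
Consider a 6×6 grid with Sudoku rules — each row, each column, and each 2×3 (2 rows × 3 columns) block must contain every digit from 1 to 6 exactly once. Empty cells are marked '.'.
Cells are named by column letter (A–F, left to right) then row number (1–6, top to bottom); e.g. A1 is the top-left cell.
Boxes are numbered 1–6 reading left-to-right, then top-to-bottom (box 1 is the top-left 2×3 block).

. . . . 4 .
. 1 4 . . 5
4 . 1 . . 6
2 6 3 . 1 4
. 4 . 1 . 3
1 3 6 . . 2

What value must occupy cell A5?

Row 5 already contains {1, 3, 4}.
Column A already contains {1, 2, 4}.
Its 2×3 block (box 5) already contains {1, 3, 4, 6}.
The only value from 1–6 not eliminated is 5, so A5 = 5.

5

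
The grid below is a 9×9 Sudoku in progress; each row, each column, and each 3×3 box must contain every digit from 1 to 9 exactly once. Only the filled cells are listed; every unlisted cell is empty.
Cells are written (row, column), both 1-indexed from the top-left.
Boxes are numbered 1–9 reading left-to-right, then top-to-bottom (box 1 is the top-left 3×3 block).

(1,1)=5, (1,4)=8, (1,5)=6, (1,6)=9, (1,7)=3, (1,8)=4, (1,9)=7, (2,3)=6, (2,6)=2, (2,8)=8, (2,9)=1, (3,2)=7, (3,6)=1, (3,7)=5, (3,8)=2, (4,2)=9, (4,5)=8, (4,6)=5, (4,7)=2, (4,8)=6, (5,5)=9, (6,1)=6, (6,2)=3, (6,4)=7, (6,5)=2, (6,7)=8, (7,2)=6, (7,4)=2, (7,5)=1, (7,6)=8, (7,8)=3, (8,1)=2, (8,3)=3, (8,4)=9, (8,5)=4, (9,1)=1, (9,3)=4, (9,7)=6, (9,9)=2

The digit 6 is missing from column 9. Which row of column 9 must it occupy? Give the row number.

3

Consider where 6 can go in column 9.
(4,9) is out (row 4 already has a 6).
(5,9) is out (box 6 already has a 6).
(6,9) is out (row 6 already has a 6).
(7,9) is out (row 7 already has a 6).
(8,9) is out (box 9 already has a 6).
So the only cell in column 9 that can hold 6 is (3,9).
That is row 3.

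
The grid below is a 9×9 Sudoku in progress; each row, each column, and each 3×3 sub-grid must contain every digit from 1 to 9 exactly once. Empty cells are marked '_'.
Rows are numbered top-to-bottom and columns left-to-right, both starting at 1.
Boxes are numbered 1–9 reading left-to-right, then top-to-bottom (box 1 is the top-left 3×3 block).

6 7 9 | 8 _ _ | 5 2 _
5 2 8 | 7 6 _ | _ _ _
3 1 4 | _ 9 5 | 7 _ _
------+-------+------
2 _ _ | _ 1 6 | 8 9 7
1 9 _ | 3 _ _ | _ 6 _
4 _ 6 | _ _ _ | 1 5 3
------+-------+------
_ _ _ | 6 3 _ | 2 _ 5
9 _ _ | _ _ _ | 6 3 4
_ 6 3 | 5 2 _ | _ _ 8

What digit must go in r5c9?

Row 5 already contains {1, 3, 6, 9}.
Column 9 already contains {3, 4, 5, 7, 8}.
Its 3×3 block (box 6) already contains {1, 3, 5, 6, 7, 8, 9}.
The only value from 1–9 not eliminated is 2, so r5c9 = 2.

2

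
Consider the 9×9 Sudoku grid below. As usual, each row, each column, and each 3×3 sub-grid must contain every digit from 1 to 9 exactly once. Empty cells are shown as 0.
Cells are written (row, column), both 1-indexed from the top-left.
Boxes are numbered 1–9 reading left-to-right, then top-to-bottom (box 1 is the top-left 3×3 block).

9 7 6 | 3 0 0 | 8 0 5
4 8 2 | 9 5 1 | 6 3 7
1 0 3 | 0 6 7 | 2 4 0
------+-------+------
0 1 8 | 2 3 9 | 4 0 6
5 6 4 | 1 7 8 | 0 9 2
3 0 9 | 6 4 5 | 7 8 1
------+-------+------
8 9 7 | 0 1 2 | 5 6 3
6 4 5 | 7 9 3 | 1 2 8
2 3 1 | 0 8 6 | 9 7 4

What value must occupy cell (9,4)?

5

Row 9 already contains {1, 2, 3, 4, 6, 7, 8, 9}.
Column 4 already contains {1, 2, 3, 6, 7, 9}.
Its 3×3 block (box 8) already contains {1, 2, 3, 6, 7, 8, 9}.
The only value from 1–9 not eliminated is 5, so (9,4) = 5.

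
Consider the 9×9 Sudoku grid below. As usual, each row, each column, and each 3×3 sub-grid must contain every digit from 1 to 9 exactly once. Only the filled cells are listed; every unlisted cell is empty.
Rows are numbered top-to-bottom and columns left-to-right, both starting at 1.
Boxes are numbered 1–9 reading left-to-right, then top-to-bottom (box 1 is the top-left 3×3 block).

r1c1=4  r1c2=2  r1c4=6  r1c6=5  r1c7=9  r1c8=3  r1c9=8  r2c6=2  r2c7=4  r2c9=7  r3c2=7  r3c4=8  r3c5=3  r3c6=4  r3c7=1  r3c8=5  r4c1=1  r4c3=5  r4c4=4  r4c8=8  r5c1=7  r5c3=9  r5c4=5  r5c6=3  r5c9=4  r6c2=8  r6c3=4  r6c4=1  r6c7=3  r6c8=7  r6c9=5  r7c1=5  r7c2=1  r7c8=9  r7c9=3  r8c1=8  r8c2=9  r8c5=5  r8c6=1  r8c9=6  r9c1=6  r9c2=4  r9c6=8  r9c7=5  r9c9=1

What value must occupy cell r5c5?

8

Cell r5c5 itself could take any of {2, 6, 8} by direct elimination.
Consider where 8 can go in row 5.
r5c2 is out (column 2 already has a 8).
r5c7 is out (box 6 already has a 8).
r5c8 is out (column 8 already has a 8).
So the only cell in row 5 that can hold 8 is r5c5.
Therefore r5c5 = 8.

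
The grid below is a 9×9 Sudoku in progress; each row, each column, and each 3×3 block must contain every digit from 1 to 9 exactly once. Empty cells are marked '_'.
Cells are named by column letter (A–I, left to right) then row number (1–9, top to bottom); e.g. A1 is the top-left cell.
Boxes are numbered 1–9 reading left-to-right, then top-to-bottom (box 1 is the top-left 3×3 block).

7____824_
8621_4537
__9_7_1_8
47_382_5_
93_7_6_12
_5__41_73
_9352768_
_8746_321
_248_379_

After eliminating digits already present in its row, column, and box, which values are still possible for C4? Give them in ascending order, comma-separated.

Row 4 already contains {2, 3, 4, 5, 7, 8}.
Column C already contains {2, 3, 4, 7, 9}.
Its 3×3 block (box 4) already contains {3, 4, 5, 7, 9}.
Removing those from 1–9 leaves {1, 6} as the candidates for C4.

1,6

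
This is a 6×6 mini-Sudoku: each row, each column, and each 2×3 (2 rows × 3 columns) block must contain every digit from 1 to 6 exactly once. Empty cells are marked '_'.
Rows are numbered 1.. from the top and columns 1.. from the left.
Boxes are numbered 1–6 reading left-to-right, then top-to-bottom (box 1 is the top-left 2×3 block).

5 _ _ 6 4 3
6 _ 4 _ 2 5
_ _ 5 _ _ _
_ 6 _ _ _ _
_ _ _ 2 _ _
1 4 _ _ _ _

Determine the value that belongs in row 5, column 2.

Cell row 5, column 2 itself could take any of {3, 5} by direct elimination.
Consider where 5 can go in column 2.
row 1, column 2 is out (row 1 already has a 5).
row 2, column 2 is out (row 2 already has a 5).
row 3, column 2 is out (row 3 already has a 5).
So the only cell in column 2 that can hold 5 is row 5, column 2.
Therefore row 5, column 2 = 5.

5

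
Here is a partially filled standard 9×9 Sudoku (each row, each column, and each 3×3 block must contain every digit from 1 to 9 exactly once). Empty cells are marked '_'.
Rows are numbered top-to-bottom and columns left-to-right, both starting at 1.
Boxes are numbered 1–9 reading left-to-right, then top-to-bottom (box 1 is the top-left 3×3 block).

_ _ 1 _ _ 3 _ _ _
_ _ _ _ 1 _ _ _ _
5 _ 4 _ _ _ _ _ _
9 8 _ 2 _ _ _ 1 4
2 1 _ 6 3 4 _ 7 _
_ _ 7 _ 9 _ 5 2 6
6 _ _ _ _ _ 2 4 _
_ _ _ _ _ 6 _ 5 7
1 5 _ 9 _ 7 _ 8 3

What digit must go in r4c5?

Cell r4c5 itself could take any of {5, 7} by direct elimination.
Consider where 7 can go in box 5.
r4c6 is out (column 6 already has a 7).
r6c4 is out (row 6 already has a 7).
r6c6 is out (row 6 already has a 7).
So the only cell in box 5 that can hold 7 is r4c5.
Therefore r4c5 = 7.

7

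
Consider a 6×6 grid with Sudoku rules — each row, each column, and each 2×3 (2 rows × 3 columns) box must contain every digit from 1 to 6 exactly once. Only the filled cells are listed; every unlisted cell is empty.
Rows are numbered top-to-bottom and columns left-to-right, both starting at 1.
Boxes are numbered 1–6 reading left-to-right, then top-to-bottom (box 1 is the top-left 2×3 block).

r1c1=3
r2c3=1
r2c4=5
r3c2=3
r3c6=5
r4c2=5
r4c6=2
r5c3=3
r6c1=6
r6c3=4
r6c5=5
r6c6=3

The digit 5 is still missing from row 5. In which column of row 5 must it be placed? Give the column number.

1

Consider where 5 can go in row 5.
r5c2 is out (column 2 already has a 5).
r5c4 is out (column 4 already has a 5).
r5c5 is out (column 5 already has a 5).
r5c6 is out (column 6 already has a 5).
So the only cell in row 5 that can hold 5 is r5c1.
That is column 1.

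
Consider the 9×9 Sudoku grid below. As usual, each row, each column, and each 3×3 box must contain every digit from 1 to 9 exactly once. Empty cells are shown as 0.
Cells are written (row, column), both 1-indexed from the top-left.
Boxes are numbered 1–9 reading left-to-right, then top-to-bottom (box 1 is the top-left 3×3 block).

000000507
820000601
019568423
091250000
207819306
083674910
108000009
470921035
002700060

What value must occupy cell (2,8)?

Row 2 already contains {1, 2, 6, 8}.
Column 8 already contains {1, 2, 3, 6}.
Its 3×3 block (box 3) already contains {1, 2, 3, 4, 5, 6, 7}.
The only value from 1–9 not eliminated is 9, so (2,8) = 9.

9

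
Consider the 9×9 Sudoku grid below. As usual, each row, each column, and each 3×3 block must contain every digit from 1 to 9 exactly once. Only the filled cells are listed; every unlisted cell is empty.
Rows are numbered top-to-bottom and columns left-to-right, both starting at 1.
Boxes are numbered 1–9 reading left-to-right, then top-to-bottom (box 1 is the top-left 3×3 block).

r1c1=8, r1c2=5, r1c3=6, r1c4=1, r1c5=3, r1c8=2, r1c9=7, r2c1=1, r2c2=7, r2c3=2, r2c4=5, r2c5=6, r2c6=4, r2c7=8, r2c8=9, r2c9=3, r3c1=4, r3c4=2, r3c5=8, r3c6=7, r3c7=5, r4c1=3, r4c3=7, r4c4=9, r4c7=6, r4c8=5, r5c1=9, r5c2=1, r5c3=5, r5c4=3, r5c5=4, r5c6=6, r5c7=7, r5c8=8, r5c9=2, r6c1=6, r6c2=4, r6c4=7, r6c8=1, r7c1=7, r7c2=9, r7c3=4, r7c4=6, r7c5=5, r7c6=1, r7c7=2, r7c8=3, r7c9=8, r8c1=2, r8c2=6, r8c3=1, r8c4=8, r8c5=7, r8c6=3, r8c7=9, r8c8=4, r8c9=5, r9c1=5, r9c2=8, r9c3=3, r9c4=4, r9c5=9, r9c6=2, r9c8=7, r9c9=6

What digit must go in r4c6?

Row 4 already contains {3, 5, 6, 7, 9}.
Column 6 already contains {1, 2, 3, 4, 6, 7}.
Its 3×3 block (box 5) already contains {3, 4, 6, 7, 9}.
The only value from 1–9 not eliminated is 8, so r4c6 = 8.

8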